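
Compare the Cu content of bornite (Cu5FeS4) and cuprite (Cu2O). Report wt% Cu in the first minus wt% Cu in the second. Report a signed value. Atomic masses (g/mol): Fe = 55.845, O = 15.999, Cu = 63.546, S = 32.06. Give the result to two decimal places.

First mineral: 317.730 g Cu in 501.815 g formula = 63.32 wt% Cu.
Second mineral: 127.092 g Cu in 143.091 g formula = 88.82 wt% Cu.
63.32% − 88.82% gives a difference of -25.50 percentage points.

-25.50 percentage points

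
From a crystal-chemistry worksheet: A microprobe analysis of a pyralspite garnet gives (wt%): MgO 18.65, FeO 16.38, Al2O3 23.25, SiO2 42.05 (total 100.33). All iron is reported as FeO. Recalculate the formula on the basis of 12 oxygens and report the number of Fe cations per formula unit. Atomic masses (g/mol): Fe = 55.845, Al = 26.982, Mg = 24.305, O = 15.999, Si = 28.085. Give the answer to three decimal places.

0.986 Fe apfu

MgO (M=40.304): mol = 0.46273; Mg = 0.46273, O = 0.46273.
FeO (M=71.844): mol = 0.22799; Fe = 0.22799, O = 0.22799.
Al2O3 (M=101.961): mol = 0.22803; Al = 0.45606, O = 0.68409.
SiO2 (M=60.083): mol = 0.69987; Si = 0.69987, O = 1.39974.
ΣO = 2.77455; factor = 12/ΣO = 4.32503.
Fe apfu = 0.22799 × 4.32503 = 0.986.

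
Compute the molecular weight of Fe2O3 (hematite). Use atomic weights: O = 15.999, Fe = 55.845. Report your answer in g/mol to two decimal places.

M = 2(55.845) + 3(15.999)

159.69 g/mol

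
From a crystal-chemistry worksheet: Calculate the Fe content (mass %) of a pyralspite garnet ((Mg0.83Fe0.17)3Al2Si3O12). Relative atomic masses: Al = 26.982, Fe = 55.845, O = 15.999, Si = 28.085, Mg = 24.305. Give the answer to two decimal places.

M((Mg0.83Fe0.17)3Al2Si3O12) = 419.207 g/mol.
Fe contributes 0.51 × 55.845 = 28.481 g per mole.
28.481/419.207 = 0.0679 → 6.79%.

6.79 mass %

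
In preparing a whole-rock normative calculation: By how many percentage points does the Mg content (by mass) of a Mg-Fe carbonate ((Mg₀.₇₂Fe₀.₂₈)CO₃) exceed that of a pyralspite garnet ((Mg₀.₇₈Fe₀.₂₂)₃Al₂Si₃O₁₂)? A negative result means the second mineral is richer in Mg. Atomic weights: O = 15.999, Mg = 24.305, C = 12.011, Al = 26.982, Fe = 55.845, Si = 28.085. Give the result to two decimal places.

Mg in (Mg₀.₇₂Fe₀.₂₈)CO₃: molar mass 93.144 g/mol; 0.72×24.305 = 17.500 g → 18.79 wt%.
Mg in (Mg₀.₇₈Fe₀.₂₂)₃Al₂Si₃O₁₂: molar mass 423.938 g/mol; 2.34×24.305 = 56.874 g → 13.42 wt%.
Difference = 18.79 − 13.42 = 5.37 percentage points.

5.37 percentage points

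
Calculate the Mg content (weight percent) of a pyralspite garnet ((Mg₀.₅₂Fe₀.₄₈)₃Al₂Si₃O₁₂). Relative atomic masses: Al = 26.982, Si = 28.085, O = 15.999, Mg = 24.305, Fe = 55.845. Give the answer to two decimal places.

8.45 weight percent

Formula mass = 1.56*24.305 + 1.44*55.845 + 2*26.982 + 3*28.085 + 12*15.999 = 448.540 g/mol, of which 37.916 g is Mg.
So Mg makes up 37.916/448.540 = 0.0845 of the mass, i.e. 8.45%.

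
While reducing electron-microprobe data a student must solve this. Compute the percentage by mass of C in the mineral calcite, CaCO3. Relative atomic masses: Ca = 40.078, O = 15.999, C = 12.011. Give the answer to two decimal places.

Molar mass of CaCO3: 1·40.078 + 1·12.011 + 3·15.999 = 100.086 g/mol.
Mass of C per formula unit: 1 × 12.011 = 12.011 g.
Weight fraction C = 12.011 / 100.086 = 0.1200.

12.00 weight percent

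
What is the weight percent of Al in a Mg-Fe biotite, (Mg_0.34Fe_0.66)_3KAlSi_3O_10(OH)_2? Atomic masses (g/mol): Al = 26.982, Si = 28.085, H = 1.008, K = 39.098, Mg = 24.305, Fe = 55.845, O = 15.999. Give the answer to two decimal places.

5.62 weight percent

Formula mass = 1.02·24.305 + 1.98·55.845 + 1·39.098 + 1·26.982 + 3·28.085 + 12·15.999 + 2·1.008 = 479.703 g/mol, of which 26.982 g is Al.
So Al makes up 26.982/479.703 = 0.0562 of the mass, i.e. 5.62%.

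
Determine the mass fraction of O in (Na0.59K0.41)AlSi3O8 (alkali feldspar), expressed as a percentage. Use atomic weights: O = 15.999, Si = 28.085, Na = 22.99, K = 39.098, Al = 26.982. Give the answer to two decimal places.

M((Na0.59K0.41)AlSi3O8) = 268.823 g/mol.
O contributes 8 × 15.999 = 127.992 g per mole.
127.992/268.823 = 0.4761 → 47.61%.

47.61 wt%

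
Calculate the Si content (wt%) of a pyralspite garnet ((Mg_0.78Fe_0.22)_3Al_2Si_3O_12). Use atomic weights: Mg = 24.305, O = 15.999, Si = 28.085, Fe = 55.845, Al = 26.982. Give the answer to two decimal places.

19.87 wt%

Formula mass = 2.34·24.305 + 0.66·55.845 + 2·26.982 + 3·28.085 + 12·15.999 = 423.938 g/mol, of which 84.255 g is Si.
So Si makes up 84.255/423.938 = 0.1987 of the mass, i.e. 19.87%.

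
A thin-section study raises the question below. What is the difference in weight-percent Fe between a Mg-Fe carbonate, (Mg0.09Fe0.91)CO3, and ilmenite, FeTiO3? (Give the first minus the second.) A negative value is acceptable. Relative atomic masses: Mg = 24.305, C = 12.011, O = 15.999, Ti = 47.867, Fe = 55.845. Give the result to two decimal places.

8.16 percentage points

M((Mg0.09Fe0.91)CO3) = 113.014 g/mol, so wt% Fe = 50.819/113.014 × 100 = 44.97%.
M(FeTiO3) = 151.709 g/mol, so wt% Fe = 55.845/151.709 × 100 = 36.81%.
44.97 − 36.81 = 8.16 pp.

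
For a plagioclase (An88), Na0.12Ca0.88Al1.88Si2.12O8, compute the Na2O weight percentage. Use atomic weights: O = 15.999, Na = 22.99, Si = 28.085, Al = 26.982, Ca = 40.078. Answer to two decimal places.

Molar mass of Na0.12Ca0.88Al1.88Si2.12O8 = 0.12·22.99 + 0.88·40.078 + 1.88·26.982 + 2.12·28.085 + 8·15.999 = 276.286 g/mol.
Each formula unit contains 0.12 Na, equivalent to 0.12/2 = 0.0600 mol Na2O.
M(Na2O) = 2×22.99 + 1×15.999 = 61.979 g/mol.
Mass of Na2O per formula unit = 0.0600 × 61.979 = 3.719 g.
Na2O wt% = 3.719 / 276.286 × 100 = 1.35%.

1.35 wt%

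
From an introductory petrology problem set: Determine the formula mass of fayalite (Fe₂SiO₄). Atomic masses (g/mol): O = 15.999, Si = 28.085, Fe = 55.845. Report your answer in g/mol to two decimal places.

203.77 g/mol

Fe: 2 × 55.845 = 111.6900
Si: 1 × 28.085 = 28.0850
O: 4 × 15.999 = 63.9960
Summing the contributions gives the formula mass.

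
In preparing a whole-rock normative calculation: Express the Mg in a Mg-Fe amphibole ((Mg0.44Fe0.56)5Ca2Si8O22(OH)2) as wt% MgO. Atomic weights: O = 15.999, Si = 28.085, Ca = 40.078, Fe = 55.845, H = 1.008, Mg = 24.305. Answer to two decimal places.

Formula mass = 900.665 g/mol.
2.20 Mg → 2.2000 mol MgO per formula unit; M(MgO) = 40.304, so MgO mass = 88.669 g.
88.669/900.665 × 100 = 9.84 wt%.

9.84 wt%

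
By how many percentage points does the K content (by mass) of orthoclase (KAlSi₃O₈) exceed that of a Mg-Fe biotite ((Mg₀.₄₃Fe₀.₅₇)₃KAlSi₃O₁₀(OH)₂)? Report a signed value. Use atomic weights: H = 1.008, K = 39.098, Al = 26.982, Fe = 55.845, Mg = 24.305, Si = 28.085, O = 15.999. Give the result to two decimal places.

5.75 percentage points

M(KAlSi₃O₈) = 278.327 g/mol, so wt% K = 39.098/278.327 × 100 = 14.05%.
M((Mg₀.₄₃Fe₀.₅₇)₃KAlSi₃O₁₀(OH)₂) = 471.187 g/mol, so wt% K = 39.098/471.187 × 100 = 8.30%.
14.05 − 8.30 = 5.75 pp.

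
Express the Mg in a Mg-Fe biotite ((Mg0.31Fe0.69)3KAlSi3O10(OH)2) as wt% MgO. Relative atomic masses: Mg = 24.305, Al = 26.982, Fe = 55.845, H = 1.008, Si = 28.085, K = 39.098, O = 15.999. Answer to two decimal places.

7.77 wt%

Molar mass of (Mg0.31Fe0.69)3KAlSi3O10(OH)2 = 0.93×24.305 + 2.07×55.845 + 1×39.098 + 1×26.982 + 3×28.085 + 12×15.999 + 2×1.008 = 482.542 g/mol.
Each formula unit contains 0.93 Mg, equivalent to 0.93/1 = 0.9300 mol MgO.
M(MgO) = 1×24.305 + 1×15.999 = 40.304 g/mol.
Mass of MgO per formula unit = 0.9300 × 40.304 = 37.483 g.
MgO wt% = 37.483 / 482.542 × 100 = 7.77%.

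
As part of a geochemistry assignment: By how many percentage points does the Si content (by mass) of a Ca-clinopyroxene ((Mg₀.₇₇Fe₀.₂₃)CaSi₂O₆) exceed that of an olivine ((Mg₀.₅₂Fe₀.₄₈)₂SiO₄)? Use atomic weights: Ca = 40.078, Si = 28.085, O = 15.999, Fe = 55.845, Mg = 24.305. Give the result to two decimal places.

8.67 percentage points

First mineral: 56.170 g Si in 223.801 g formula = 25.10 wt% Si.
Second mineral: 28.085 g Si in 170.969 g formula = 16.43 wt% Si.
25.10% − 16.43% gives a difference of 8.67 percentage points.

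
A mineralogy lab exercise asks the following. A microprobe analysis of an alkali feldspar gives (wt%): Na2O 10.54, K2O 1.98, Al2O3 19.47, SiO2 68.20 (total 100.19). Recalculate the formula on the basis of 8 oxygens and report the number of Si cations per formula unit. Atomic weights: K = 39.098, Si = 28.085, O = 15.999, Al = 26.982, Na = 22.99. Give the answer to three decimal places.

2.993 Si apfu

Na2O (M=61.979): mol = 0.17006; Na = 0.34012, O = 0.17006.
K2O (M=94.195): mol = 0.02102; K = 0.04204, O = 0.02102.
Al2O3 (M=101.961): mol = 0.19096; Al = 0.38192, O = 0.57288.
SiO2 (M=60.083): mol = 1.13510; Si = 1.13510, O = 2.27020.
ΣO = 3.03416; factor = 8/ΣO = 2.63664.
Si apfu = 1.13510 × 2.63664 = 2.993.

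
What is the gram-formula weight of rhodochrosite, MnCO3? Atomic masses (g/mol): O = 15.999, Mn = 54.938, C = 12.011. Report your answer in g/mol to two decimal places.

114.95 g/mol

M = 1*54.938 + 1*12.011 + 3*15.999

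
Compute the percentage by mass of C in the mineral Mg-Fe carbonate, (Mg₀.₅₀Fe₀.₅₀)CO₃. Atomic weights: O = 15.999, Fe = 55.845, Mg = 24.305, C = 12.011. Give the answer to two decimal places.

M((Mg₀.₅₀Fe₀.₅₀)CO₃) = 100.083 g/mol.
C contributes 1 × 12.011 = 12.011 g per mole.
12.011/100.083 = 0.1200 → 12.00%.

12.00 weight percent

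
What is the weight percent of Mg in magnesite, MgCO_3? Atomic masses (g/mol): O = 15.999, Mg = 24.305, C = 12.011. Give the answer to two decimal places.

Molar mass of MgCO_3: 1×24.305 + 1×12.011 + 3×15.999 = 84.313 g/mol.
Mass of Mg per formula unit: 1 × 24.305 = 24.305 g.
Weight fraction Mg = 24.305 / 84.313 = 0.2883.

28.83 wt%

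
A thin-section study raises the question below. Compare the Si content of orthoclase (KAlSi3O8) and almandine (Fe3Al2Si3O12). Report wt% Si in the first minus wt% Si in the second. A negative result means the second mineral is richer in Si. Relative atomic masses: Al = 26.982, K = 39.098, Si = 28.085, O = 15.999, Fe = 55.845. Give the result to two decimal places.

13.34 percentage points

Si in KAlSi3O8: molar mass 278.327 g/mol; 3×28.085 = 84.255 g → 30.27 wt%.
Si in Fe3Al2Si3O12: molar mass 497.742 g/mol; 3×28.085 = 84.255 g → 16.93 wt%.
Difference = 30.27 − 16.93 = 13.34 percentage points.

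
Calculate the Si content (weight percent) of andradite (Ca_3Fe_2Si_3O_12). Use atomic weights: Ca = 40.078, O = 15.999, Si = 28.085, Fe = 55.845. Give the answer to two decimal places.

16.58 weight percent

Molar mass of Ca_3Fe_2Si_3O_12: 3×40.078 + 2×55.845 + 3×28.085 + 12×15.999 = 508.167 g/mol.
Mass of Si per formula unit: 3 × 28.085 = 84.255 g.
Weight fraction Si = 84.255 / 508.167 = 0.1658.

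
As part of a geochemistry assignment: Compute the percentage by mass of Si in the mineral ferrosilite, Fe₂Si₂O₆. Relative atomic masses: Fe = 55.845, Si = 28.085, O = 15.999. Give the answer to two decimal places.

21.29 weight percent

Molar mass of Fe₂Si₂O₆: 2·55.845 + 2·28.085 + 6·15.999 = 263.854 g/mol.
Mass of Si per formula unit: 2 × 28.085 = 56.170 g.
Weight fraction Si = 56.170 / 263.854 = 0.2129.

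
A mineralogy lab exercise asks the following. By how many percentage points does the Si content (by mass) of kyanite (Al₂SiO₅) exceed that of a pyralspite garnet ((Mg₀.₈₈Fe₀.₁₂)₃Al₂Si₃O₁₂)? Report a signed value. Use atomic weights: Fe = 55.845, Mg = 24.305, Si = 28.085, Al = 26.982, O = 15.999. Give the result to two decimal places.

Si in Al₂SiO₅: molar mass 162.044 g/mol; 1×28.085 = 28.085 g → 17.33 wt%.
Si in (Mg₀.₈₈Fe₀.₁₂)₃Al₂Si₃O₁₂: molar mass 414.476 g/mol; 3×28.085 = 84.255 g → 20.33 wt%.
Difference = 17.33 − 20.33 = -3.00 percentage points.

-3.00 percentage points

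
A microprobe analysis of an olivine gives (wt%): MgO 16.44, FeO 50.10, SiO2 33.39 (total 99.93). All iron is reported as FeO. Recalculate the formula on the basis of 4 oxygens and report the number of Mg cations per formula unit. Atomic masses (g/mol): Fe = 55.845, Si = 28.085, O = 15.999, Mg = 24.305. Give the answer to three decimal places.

0.736 Mg apfu

MgO (M=40.304): mol = 0.40790; Mg = 0.40790, O = 0.40790.
FeO (M=71.844): mol = 0.69734; Fe = 0.69734, O = 0.69734.
SiO2 (M=60.083): mol = 0.55573; Si = 0.55573, O = 1.11146.
ΣO = 2.21670; factor = 4/ΣO = 1.80448.
Mg apfu = 0.40790 × 1.80448 = 0.736.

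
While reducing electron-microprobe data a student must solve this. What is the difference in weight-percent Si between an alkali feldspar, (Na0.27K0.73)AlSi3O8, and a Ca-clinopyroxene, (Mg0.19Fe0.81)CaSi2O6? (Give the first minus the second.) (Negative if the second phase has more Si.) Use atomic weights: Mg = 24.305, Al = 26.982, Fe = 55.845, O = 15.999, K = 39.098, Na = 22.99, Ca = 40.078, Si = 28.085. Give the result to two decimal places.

7.55 percentage points

M((Na0.27K0.73)AlSi3O8) = 273.978 g/mol, so wt% Si = 84.255/273.978 × 100 = 30.75%.
M((Mg0.19Fe0.81)CaSi2O6) = 242.094 g/mol, so wt% Si = 56.170/242.094 × 100 = 23.20%.
30.75 − 23.20 = 7.55 pp.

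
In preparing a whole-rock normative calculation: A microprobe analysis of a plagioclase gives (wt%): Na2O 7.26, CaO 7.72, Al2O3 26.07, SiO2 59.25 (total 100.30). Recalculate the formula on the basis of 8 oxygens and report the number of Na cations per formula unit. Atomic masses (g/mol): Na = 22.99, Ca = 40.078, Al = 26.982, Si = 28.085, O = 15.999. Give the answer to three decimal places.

7.26 wt% Na2O ÷ 61.979 g/mol = 0.11714 mol, giving 0.23428 Na and 0.11714 O.
7.72 wt% CaO ÷ 56.077 g/mol = 0.13767 mol, giving 0.13767 Ca and 0.13767 O.
26.07 wt% Al2O3 ÷ 101.961 g/mol = 0.25569 mol, giving 0.51138 Al and 0.76707 O.
59.25 wt% SiO2 ÷ 60.083 g/mol = 0.98614 mol, giving 0.98614 Si and 1.97228 O.
Oxygen sums to 2.99416; scaling by 8/2.99416 = 2.67187 puts the formula on 8 O.
Na: 0.23428 × 2.67187 = 0.626 atoms per formula unit.

0.626 Na apfu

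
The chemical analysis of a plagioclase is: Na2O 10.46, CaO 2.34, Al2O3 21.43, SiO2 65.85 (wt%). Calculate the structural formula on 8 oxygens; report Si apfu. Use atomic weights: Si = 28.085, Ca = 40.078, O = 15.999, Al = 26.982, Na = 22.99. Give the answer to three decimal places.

2.891 Si apfu

10.46 wt% Na2O ÷ 61.979 g/mol = 0.16877 mol, giving 0.33754 Na and 0.16877 O.
2.34 wt% CaO ÷ 56.077 g/mol = 0.04173 mol, giving 0.04173 Ca and 0.04173 O.
21.43 wt% Al2O3 ÷ 101.961 g/mol = 0.21018 mol, giving 0.42036 Al and 0.63054 O.
65.85 wt% SiO2 ÷ 60.083 g/mol = 1.09598 mol, giving 1.09598 Si and 2.19196 O.
Oxygen sums to 3.03300; scaling by 8/3.03300 = 2.63765 puts the formula on 8 O.
Si: 1.09598 × 2.63765 = 2.891 atoms per formula unit.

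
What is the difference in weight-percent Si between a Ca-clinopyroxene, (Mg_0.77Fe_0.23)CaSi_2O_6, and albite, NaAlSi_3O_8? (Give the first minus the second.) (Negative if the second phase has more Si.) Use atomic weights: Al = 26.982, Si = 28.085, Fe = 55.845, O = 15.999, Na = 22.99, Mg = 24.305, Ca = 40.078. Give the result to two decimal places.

First mineral: 56.170 g Si in 223.801 g formula = 25.10 wt% Si.
Second mineral: 84.255 g Si in 262.219 g formula = 32.13 wt% Si.
25.10% − 32.13% gives a difference of -7.03 percentage points.

-7.03 percentage points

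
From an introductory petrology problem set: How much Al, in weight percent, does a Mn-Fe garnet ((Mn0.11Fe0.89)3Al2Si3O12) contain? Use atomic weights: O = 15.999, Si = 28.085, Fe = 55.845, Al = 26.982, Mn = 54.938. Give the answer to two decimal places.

10.85 weight percent

M((Mn0.11Fe0.89)3Al2Si3O12) = 497.443 g/mol.
Al contributes 2 × 26.982 = 53.964 g per mole.
53.964/497.443 = 0.1085 → 10.85%.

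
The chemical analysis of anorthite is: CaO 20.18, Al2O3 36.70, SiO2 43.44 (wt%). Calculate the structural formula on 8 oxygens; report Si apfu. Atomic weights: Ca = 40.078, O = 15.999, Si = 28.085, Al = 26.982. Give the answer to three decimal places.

2.004 Si apfu

CaO: 20.18/56.077 = 0.35986 mol → 0.35986 mol Ca, 0.35986 mol O.
Al2O3: 36.70/101.961 = 0.35994 mol → 0.71988 mol Al, 1.07982 mol O.
SiO2: 43.44/60.083 = 0.72300 mol → 0.72300 mol Si, 1.44600 mol O.
Total oxygen = 2.88568 mol. Normalization factor = 8/2.88568 = 2.77231.
Si per 8 O = 0.72300 × 2.77231 = 2.004.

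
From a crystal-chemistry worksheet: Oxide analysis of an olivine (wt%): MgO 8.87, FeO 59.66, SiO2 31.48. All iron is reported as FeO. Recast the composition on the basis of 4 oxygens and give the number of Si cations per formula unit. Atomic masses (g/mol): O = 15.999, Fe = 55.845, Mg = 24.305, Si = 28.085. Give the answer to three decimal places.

MgO (M=40.304): mol = 0.22008; Mg = 0.22008, O = 0.22008.
FeO (M=71.844): mol = 0.83041; Fe = 0.83041, O = 0.83041.
SiO2 (M=60.083): mol = 0.52394; Si = 0.52394, O = 1.04788.
ΣO = 2.09837; factor = 4/ΣO = 1.90624.
Si apfu = 0.52394 × 1.90624 = 0.999.

0.999 Si apfu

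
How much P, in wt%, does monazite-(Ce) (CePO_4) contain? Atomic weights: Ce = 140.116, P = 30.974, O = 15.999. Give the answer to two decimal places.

M(CePO_4) = 235.086 g/mol.
P contributes 1 × 30.974 = 30.974 g per mole.
30.974/235.086 = 0.1318 → 13.18%.

13.18 wt%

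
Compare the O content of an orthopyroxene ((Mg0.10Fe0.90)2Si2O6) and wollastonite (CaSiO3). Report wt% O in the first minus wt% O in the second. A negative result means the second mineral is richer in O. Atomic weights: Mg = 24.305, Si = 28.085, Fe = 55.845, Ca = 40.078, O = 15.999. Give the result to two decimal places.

-4.05 percentage points

O in (Mg0.10Fe0.90)2Si2O6: molar mass 257.546 g/mol; 6×15.999 = 95.994 g → 37.27 wt%.
O in CaSiO3: molar mass 116.160 g/mol; 3×15.999 = 47.997 g → 41.32 wt%.
Difference = 37.27 − 41.32 = -4.05 percentage points.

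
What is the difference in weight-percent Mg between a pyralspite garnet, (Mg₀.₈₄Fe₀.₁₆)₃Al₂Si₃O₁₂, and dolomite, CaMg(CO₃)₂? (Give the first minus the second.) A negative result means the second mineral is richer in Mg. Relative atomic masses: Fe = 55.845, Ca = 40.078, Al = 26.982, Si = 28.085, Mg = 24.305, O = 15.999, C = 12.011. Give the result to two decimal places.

Mg in (Mg₀.₈₄Fe₀.₁₆)₃Al₂Si₃O₁₂: molar mass 418.261 g/mol; 2.52×24.305 = 61.249 g → 14.64 wt%.
Mg in CaMg(CO₃)₂: molar mass 184.399 g/mol; 1×24.305 = 24.305 g → 13.18 wt%.
Difference = 14.64 − 13.18 = 1.46 percentage points.

1.46 percentage points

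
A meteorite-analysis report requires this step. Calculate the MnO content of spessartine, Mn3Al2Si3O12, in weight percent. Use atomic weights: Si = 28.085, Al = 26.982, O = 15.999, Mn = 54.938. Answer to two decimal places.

Molar mass of Mn3Al2Si3O12 = 3·54.938 + 2·26.982 + 3·28.085 + 12·15.999 = 495.021 g/mol.
Each formula unit contains 3 Mn, equivalent to 3/1 = 3.0000 mol MnO.
M(MnO) = 1×54.938 + 1×15.999 = 70.937 g/mol.
Mass of MnO per formula unit = 3.0000 × 70.937 = 212.811 g.
MnO wt% = 212.811 / 495.021 × 100 = 42.99%.

42.99 wt%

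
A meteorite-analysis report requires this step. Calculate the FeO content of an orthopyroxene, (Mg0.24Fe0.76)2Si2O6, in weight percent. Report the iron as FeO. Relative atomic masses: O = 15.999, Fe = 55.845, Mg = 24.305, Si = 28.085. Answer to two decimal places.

43.91 wt%

Formula mass = 248.715 g/mol.
1.52 Fe → 1.5200 mol FeO per formula unit; M(FeO) = 71.844, so FeO mass = 109.203 g.
109.203/248.715 × 100 = 43.91 wt%.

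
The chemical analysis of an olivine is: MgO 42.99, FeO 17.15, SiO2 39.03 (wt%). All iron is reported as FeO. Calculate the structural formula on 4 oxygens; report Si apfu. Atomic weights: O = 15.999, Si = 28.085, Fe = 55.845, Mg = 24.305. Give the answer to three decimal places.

MgO: 42.99/40.304 = 1.06664 mol → 1.06664 mol Mg, 1.06664 mol O.
FeO: 17.15/71.844 = 0.23871 mol → 0.23871 mol Fe, 0.23871 mol O.
SiO2: 39.03/60.083 = 0.64960 mol → 0.64960 mol Si, 1.29920 mol O.
Total oxygen = 2.60455 mol. Normalization factor = 4/2.60455 = 1.53577.
Si per 4 O = 0.64960 × 1.53577 = 0.998.

0.998 Si apfu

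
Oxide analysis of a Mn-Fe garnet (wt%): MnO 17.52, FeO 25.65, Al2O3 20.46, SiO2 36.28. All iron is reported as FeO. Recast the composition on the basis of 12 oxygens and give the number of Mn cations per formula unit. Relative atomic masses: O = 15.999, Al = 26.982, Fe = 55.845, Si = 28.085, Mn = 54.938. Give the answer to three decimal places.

17.52 wt% MnO ÷ 70.937 g/mol = 0.24698 mol, giving 0.24698 Mn and 0.24698 O.
25.65 wt% FeO ÷ 71.844 g/mol = 0.35702 mol, giving 0.35702 Fe and 0.35702 O.
20.46 wt% Al2O3 ÷ 101.961 g/mol = 0.20066 mol, giving 0.40132 Al and 0.60198 O.
36.28 wt% SiO2 ÷ 60.083 g/mol = 0.60383 mol, giving 0.60383 Si and 1.20766 O.
Oxygen sums to 2.41364; scaling by 12/2.41364 = 4.97174 puts the formula on 12 O.
Mn: 0.24698 × 4.97174 = 1.228 atoms per formula unit.

1.228 Mn apfu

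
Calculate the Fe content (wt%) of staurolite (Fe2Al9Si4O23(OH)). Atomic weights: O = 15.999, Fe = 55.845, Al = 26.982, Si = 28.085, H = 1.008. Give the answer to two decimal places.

M(Fe2Al9Si4O23(OH)) = 851.852 g/mol.
Fe contributes 2 × 55.845 = 111.690 g per mole.
111.690/851.852 = 0.1311 → 13.11%.

13.11 wt%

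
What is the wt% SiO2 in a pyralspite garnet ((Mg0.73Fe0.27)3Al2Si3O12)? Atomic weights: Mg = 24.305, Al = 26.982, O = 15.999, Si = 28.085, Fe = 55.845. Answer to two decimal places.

42.05 wt%

M((Mg0.73Fe0.27)3Al2Si3O12) = 428.669 g/mol; M(SiO2) = 60.083 g/mol.
Moles SiO2 per formula unit = 3 Si ÷ 1 = 3.0000.
SiO2 fraction = (3.0000 × 60.083) / 428.669 = 180.249/428.669 = 0.4205.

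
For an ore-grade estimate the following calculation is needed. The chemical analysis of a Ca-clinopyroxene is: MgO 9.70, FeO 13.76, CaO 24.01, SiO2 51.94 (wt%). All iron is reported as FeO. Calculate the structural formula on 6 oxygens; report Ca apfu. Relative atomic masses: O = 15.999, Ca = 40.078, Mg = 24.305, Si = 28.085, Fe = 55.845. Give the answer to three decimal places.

0.992 Ca apfu

MgO: 9.70/40.304 = 0.24067 mol → 0.24067 mol Mg, 0.24067 mol O.
FeO: 13.76/71.844 = 0.19153 mol → 0.19153 mol Fe, 0.19153 mol O.
CaO: 24.01/56.077 = 0.42816 mol → 0.42816 mol Ca, 0.42816 mol O.
SiO2: 51.94/60.083 = 0.86447 mol → 0.86447 mol Si, 1.72894 mol O.
Total oxygen = 2.58930 mol. Normalization factor = 6/2.58930 = 2.31723.
Ca per 6 O = 0.42816 × 2.31723 = 0.992.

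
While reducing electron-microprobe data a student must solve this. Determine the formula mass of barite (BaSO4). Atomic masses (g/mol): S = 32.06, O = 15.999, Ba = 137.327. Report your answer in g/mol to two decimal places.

M = 1(137.327) + 1(32.06) + 4(15.999)

233.38 g/mol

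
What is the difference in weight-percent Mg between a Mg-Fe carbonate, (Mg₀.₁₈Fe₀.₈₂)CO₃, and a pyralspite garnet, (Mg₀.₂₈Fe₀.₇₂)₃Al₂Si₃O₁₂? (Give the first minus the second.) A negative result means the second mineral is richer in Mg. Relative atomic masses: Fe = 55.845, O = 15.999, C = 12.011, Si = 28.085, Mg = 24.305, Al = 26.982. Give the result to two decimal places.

-0.36 percentage points

Mg in (Mg₀.₁₈Fe₀.₈₂)CO₃: molar mass 110.176 g/mol; 0.18×24.305 = 4.375 g → 3.97 wt%.
Mg in (Mg₀.₂₈Fe₀.₇₂)₃Al₂Si₃O₁₂: molar mass 471.248 g/mol; 0.84×24.305 = 20.416 g → 4.33 wt%.
Difference = 3.97 − 4.33 = -0.36 percentage points.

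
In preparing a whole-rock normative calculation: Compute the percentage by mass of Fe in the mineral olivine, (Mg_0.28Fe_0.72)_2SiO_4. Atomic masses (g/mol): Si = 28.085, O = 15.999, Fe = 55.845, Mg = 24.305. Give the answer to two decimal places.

M((Mg_0.28Fe_0.72)_2SiO_4) = 186.109 g/mol.
Fe contributes 1.44 × 55.845 = 80.417 g per mole.
80.417/186.109 = 0.4321 → 43.21%.

43.21 mass %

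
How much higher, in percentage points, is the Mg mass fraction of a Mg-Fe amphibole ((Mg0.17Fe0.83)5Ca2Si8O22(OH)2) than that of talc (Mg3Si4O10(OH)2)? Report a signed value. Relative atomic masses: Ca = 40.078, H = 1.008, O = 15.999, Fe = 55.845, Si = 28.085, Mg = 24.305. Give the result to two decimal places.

-17.04 percentage points

M((Mg0.17Fe0.83)5Ca2Si8O22(OH)2) = 943.244 g/mol, so wt% Mg = 20.659/943.244 × 100 = 2.19%.
M(Mg3Si4O10(OH)2) = 379.259 g/mol, so wt% Mg = 72.915/379.259 × 100 = 19.23%.
2.19 − 19.23 = -17.04 pp.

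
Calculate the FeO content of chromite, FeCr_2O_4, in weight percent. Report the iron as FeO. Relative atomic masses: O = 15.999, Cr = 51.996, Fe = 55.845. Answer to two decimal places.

32.10 wt%

M(FeCr_2O_4) = 223.833 g/mol; M(FeO) = 71.844 g/mol.
Moles FeO per formula unit = 1 Fe ÷ 1 = 1.0000.
FeO fraction = (1.0000 × 71.844) / 223.833 = 71.844/223.833 = 0.3210.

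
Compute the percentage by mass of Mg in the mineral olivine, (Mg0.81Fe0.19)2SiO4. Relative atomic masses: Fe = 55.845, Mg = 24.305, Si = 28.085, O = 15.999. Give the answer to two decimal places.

25.79 weight percent

M((Mg0.81Fe0.19)2SiO4) = 152.676 g/mol.
Mg contributes 1.62 × 24.305 = 39.374 g per mole.
39.374/152.676 = 0.2579 → 25.79%.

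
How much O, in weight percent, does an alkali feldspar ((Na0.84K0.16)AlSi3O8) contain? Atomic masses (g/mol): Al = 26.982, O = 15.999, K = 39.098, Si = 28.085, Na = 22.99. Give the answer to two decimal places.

Molar mass of (Na0.84K0.16)AlSi3O8: 0.84*22.99 + 0.16*39.098 + 1*26.982 + 3*28.085 + 8*15.999 = 264.796 g/mol.
Mass of O per formula unit: 8 × 15.999 = 127.992 g.
Weight fraction O = 127.992 / 264.796 = 0.4834.

48.34 weight percent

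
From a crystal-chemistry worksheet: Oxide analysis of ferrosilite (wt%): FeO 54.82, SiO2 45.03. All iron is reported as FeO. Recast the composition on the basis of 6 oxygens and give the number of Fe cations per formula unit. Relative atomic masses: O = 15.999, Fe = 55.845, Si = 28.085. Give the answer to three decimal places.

2.024 Fe apfu

FeO: 54.82/71.844 = 0.76304 mol → 0.76304 mol Fe, 0.76304 mol O.
SiO2: 45.03/60.083 = 0.74946 mol → 0.74946 mol Si, 1.49892 mol O.
Total oxygen = 2.26196 mol. Normalization factor = 6/2.26196 = 2.65257.
Fe per 6 O = 0.76304 × 2.65257 = 2.024.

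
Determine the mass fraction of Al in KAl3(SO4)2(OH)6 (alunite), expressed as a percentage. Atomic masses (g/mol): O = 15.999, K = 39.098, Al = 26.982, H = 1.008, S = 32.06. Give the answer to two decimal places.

M(KAl3(SO4)2(OH)6) = 414.198 g/mol.
Al contributes 3 × 26.982 = 80.946 g per mole.
80.946/414.198 = 0.1954 → 19.54%.

19.54 wt%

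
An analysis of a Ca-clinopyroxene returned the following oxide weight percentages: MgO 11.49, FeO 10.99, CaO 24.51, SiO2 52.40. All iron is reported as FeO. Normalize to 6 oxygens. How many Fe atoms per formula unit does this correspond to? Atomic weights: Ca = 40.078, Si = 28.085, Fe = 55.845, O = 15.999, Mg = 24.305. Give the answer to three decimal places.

11.49 wt% MgO ÷ 40.304 g/mol = 0.28508 mol, giving 0.28508 Mg and 0.28508 O.
10.99 wt% FeO ÷ 71.844 g/mol = 0.15297 mol, giving 0.15297 Fe and 0.15297 O.
24.51 wt% CaO ÷ 56.077 g/mol = 0.43708 mol, giving 0.43708 Ca and 0.43708 O.
52.40 wt% SiO2 ÷ 60.083 g/mol = 0.87213 mol, giving 0.87213 Si and 1.74426 O.
Oxygen sums to 2.61939; scaling by 6/2.61939 = 2.29061 puts the formula on 6 O.
Fe: 0.15297 × 2.29061 = 0.350 atoms per formula unit.

0.350 Fe apfu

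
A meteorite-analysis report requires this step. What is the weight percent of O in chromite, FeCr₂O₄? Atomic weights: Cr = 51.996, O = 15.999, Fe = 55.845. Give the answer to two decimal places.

28.59 mass %

M(FeCr₂O₄) = 223.833 g/mol.
O contributes 4 × 15.999 = 63.996 g per mole.
63.996/223.833 = 0.2859 → 28.59%.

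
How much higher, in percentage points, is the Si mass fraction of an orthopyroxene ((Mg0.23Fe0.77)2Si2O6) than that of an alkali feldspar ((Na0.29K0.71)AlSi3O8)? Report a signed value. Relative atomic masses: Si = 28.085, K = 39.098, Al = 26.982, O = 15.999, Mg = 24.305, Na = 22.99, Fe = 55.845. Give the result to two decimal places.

Si in (Mg0.23Fe0.77)2Si2O6: molar mass 249.346 g/mol; 2×28.085 = 56.170 g → 22.53 wt%.
Si in (Na0.29K0.71)AlSi3O8: molar mass 273.656 g/mol; 3×28.085 = 84.255 g → 30.79 wt%.
Difference = 22.53 − 30.79 = -8.26 percentage points.

-8.26 percentage points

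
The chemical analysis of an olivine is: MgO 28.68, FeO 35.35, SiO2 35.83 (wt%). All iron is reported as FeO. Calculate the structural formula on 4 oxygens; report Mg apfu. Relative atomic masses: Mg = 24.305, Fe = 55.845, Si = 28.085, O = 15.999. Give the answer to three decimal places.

1.188 Mg apfu

MgO: 28.68/40.304 = 0.71159 mol → 0.71159 mol Mg, 0.71159 mol O.
FeO: 35.35/71.844 = 0.49204 mol → 0.49204 mol Fe, 0.49204 mol O.
SiO2: 35.83/60.083 = 0.59634 mol → 0.59634 mol Si, 1.19268 mol O.
Total oxygen = 2.39631 mol. Normalization factor = 4/2.39631 = 1.66923.
Mg per 4 O = 0.71159 × 1.66923 = 1.188.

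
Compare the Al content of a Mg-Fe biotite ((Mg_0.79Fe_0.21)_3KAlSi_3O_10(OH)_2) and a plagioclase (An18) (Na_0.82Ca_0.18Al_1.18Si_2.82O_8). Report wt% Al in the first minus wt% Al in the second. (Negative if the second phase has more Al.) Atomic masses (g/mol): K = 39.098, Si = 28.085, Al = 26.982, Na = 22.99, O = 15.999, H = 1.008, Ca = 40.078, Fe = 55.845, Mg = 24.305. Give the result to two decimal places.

-5.84 percentage points

Al in (Mg_0.79Fe_0.21)_3KAlSi_3O_10(OH)_2: molar mass 437.124 g/mol; 1×26.982 = 26.982 g → 6.17 wt%.
Al in Na_0.82Ca_0.18Al_1.18Si_2.82O_8: molar mass 265.096 g/mol; 1.18×26.982 = 31.839 g → 12.01 wt%.
Difference = 6.17 − 12.01 = -5.84 percentage points.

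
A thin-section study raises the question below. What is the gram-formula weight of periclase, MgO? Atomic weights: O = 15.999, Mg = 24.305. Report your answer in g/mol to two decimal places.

40.30 g/mol

M = 1(24.305) + 1(15.999)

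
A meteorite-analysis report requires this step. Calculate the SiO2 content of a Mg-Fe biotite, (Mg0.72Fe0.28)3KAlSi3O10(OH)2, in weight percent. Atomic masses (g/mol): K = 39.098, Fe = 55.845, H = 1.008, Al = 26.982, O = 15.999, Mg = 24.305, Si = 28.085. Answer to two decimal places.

M((Mg0.72Fe0.28)3KAlSi3O10(OH)2) = 443.748 g/mol; M(SiO2) = 60.083 g/mol.
Moles SiO2 per formula unit = 3 Si ÷ 1 = 3.0000.
SiO2 fraction = (3.0000 × 60.083) / 443.748 = 180.249/443.748 = 0.4062.

40.62 wt%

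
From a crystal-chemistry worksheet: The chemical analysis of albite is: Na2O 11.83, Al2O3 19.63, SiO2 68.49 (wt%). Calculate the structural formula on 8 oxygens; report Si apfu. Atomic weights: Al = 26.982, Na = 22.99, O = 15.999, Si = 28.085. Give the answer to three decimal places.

2.992 Si apfu

Na2O: 11.83/61.979 = 0.19087 mol → 0.38174 mol Na, 0.19087 mol O.
Al2O3: 19.63/101.961 = 0.19252 mol → 0.38504 mol Al, 0.57756 mol O.
SiO2: 68.49/60.083 = 1.13992 mol → 1.13992 mol Si, 2.27984 mol O.
Total oxygen = 3.04827 mol. Normalization factor = 8/3.04827 = 2.62444.
Si per 8 O = 1.13992 × 2.62444 = 2.992.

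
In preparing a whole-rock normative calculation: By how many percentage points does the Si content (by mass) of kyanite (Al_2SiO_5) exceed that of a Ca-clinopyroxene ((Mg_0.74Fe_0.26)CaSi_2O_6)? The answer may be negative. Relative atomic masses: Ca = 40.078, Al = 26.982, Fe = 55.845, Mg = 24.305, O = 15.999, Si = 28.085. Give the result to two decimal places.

Si in Al_2SiO_5: molar mass 162.044 g/mol; 1×28.085 = 28.085 g → 17.33 wt%.
Si in (Mg_0.74Fe_0.26)CaSi_2O_6: molar mass 224.747 g/mol; 2×28.085 = 56.170 g → 24.99 wt%.
Difference = 17.33 − 24.99 = -7.66 percentage points.

-7.66 percentage points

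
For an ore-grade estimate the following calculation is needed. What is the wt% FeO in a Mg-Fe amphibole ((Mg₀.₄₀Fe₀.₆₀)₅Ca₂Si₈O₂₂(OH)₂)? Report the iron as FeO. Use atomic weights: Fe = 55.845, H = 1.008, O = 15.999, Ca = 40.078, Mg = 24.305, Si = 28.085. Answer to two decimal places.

Molar mass of (Mg₀.₄₀Fe₀.₆₀)₅Ca₂Si₈O₂₂(OH)₂ = 2*24.305 + 3*55.845 + 2*40.078 + 8*28.085 + 24*15.999 + 2*1.008 = 906.973 g/mol.
Each formula unit contains 3 Fe, equivalent to 3/1 = 3.0000 mol FeO.
M(FeO) = 1×55.845 + 1×15.999 = 71.844 g/mol.
Mass of FeO per formula unit = 3.0000 × 71.844 = 215.532 g.
FeO wt% = 215.532 / 906.973 × 100 = 23.76%.

23.76 wt%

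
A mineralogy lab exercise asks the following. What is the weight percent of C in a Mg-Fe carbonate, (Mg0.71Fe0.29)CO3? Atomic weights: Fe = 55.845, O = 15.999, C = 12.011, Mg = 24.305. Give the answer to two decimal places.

Molar mass of (Mg0.71Fe0.29)CO3: 0.71×24.305 + 0.29×55.845 + 1×12.011 + 3×15.999 = 93.460 g/mol.
Mass of C per formula unit: 1 × 12.011 = 12.011 g.
Weight fraction C = 12.011 / 93.460 = 0.1285.

12.85 weight percent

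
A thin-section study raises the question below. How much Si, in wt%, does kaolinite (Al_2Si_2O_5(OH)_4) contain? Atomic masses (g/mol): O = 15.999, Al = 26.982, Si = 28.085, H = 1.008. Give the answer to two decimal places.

Molar mass of Al_2Si_2O_5(OH)_4: 2×26.982 + 2×28.085 + 9×15.999 + 4×1.008 = 258.157 g/mol.
Mass of Si per formula unit: 2 × 28.085 = 56.170 g.
Weight fraction Si = 56.170 / 258.157 = 0.2176.

21.76 wt%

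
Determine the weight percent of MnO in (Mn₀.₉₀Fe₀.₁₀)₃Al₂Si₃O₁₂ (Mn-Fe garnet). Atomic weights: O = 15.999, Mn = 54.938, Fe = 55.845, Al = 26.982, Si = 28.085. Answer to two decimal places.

M((Mn₀.₉₀Fe₀.₁₀)₃Al₂Si₃O₁₂) = 495.293 g/mol; M(MnO) = 70.937 g/mol.
Moles MnO per formula unit = 2.70 Mn ÷ 1 = 2.7000.
MnO fraction = (2.7000 × 70.937) / 495.293 = 191.530/495.293 = 0.3867.

38.67 wt%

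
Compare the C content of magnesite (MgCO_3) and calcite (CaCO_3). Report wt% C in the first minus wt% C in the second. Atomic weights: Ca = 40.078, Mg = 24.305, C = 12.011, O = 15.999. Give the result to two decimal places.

C in MgCO_3: molar mass 84.313 g/mol; 1×12.011 = 12.011 g → 14.25 wt%.
C in CaCO_3: molar mass 100.086 g/mol; 1×12.011 = 12.011 g → 12.00 wt%.
Difference = 14.25 − 12.00 = 2.25 percentage points.

2.25 percentage points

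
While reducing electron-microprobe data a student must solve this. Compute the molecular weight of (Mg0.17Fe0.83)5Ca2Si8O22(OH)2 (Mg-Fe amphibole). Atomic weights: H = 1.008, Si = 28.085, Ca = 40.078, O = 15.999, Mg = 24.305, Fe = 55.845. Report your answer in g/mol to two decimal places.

943.24 g/mol

The formula mass is the sum 0.85(24.305) + 4.15(55.845) + 2(40.078) + 8(28.085) + 24(15.999) + 2(1.008).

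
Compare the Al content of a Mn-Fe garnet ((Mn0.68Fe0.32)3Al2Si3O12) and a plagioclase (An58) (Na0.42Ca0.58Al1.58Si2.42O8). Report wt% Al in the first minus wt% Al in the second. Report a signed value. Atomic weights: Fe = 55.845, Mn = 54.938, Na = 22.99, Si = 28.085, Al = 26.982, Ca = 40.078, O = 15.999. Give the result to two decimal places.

M((Mn0.68Fe0.32)3Al2Si3O12) = 495.892 g/mol, so wt% Al = 53.964/495.892 × 100 = 10.88%.
M(Na0.42Ca0.58Al1.58Si2.42O8) = 271.490 g/mol, so wt% Al = 42.632/271.490 × 100 = 15.70%.
10.88 − 15.70 = -4.82 pp.

-4.82 percentage points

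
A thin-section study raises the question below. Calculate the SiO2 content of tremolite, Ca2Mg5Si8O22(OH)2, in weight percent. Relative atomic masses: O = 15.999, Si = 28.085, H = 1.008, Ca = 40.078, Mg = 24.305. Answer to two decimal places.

59.17 wt%

M(Ca2Mg5Si8O22(OH)2) = 812.353 g/mol; M(SiO2) = 60.083 g/mol.
Moles SiO2 per formula unit = 8 Si ÷ 1 = 8.0000.
SiO2 fraction = (8.0000 × 60.083) / 812.353 = 480.664/812.353 = 0.5917.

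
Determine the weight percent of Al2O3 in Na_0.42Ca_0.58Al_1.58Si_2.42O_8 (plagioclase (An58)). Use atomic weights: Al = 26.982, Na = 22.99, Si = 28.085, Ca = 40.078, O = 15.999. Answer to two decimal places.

29.67 wt%

M(Na_0.42Ca_0.58Al_1.58Si_2.42O_8) = 271.490 g/mol; M(Al2O3) = 101.961 g/mol.
Moles Al2O3 per formula unit = 1.58 Al ÷ 2 = 0.7900.
Al2O3 fraction = (0.7900 × 101.961) / 271.490 = 80.549/271.490 = 0.2967.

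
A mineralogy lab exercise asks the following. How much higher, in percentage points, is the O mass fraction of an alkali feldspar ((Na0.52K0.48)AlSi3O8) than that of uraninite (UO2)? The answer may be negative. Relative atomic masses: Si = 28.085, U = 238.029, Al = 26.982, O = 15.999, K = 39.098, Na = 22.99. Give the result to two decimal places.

35.56 percentage points

M((Na0.52K0.48)AlSi3O8) = 269.951 g/mol, so wt% O = 127.992/269.951 × 100 = 47.41%.
M(UO2) = 270.027 g/mol, so wt% O = 31.998/270.027 × 100 = 11.85%.
47.41 − 11.85 = 35.56 pp.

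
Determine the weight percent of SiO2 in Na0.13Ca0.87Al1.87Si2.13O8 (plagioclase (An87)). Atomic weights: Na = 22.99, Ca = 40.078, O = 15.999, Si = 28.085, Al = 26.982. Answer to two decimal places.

46.35 wt%

Formula mass = 276.126 g/mol.
2.13 Si → 2.1300 mol SiO2 per formula unit; M(SiO2) = 60.083, so SiO2 mass = 127.977 g.
127.977/276.126 × 100 = 46.35 wt%.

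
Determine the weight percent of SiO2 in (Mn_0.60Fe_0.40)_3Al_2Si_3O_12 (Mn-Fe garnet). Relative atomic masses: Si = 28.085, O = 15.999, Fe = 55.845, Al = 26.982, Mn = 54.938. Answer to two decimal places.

36.33 wt%

Molar mass of (Mn_0.60Fe_0.40)_3Al_2Si_3O_12 = 1.80×54.938 + 1.20×55.845 + 2×26.982 + 3×28.085 + 12×15.999 = 496.109 g/mol.
Each formula unit contains 3 Si, equivalent to 3/1 = 3.0000 mol SiO2.
M(SiO2) = 1×28.085 + 2×15.999 = 60.083 g/mol.
Mass of SiO2 per formula unit = 3.0000 × 60.083 = 180.249 g.
SiO2 wt% = 180.249 / 496.109 × 100 = 36.33%.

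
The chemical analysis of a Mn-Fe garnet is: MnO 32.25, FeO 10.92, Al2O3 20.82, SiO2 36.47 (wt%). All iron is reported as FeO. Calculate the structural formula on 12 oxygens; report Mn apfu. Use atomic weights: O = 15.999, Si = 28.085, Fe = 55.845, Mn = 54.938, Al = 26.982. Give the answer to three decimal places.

2.242 Mn apfu

MnO: 32.25/70.937 = 0.45463 mol → 0.45463 mol Mn, 0.45463 mol O.
FeO: 10.92/71.844 = 0.15200 mol → 0.15200 mol Fe, 0.15200 mol O.
Al2O3: 20.82/101.961 = 0.20420 mol → 0.40840 mol Al, 0.61260 mol O.
SiO2: 36.47/60.083 = 0.60699 mol → 0.60699 mol Si, 1.21398 mol O.
Total oxygen = 2.43321 mol. Normalization factor = 12/2.43321 = 4.93176.
Mn per 12 O = 0.45463 × 4.93176 = 2.242.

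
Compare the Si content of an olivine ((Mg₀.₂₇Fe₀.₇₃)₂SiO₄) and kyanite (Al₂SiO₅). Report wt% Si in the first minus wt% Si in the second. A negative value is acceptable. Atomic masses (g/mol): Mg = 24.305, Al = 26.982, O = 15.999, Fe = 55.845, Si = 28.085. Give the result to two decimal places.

First mineral: 28.085 g Si in 186.739 g formula = 15.04 wt% Si.
Second mineral: 28.085 g Si in 162.044 g formula = 17.33 wt% Si.
15.04% − 17.33% gives a difference of -2.29 percentage points.

-2.29 percentage points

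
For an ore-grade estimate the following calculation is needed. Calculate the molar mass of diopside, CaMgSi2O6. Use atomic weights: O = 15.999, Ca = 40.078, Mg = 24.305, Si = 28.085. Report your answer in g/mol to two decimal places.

216.55 g/mol

The formula mass is the sum 1·40.078 + 1·24.305 + 2·28.085 + 6·15.999.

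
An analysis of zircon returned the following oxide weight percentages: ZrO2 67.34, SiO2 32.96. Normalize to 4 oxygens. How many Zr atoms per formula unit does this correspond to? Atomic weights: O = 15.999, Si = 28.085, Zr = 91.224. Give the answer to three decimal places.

ZrO2 (M=123.222): mol = 0.54649; Zr = 0.54649, O = 1.09298.
SiO2 (M=60.083): mol = 0.54857; Si = 0.54857, O = 1.09714.
ΣO = 2.19012; factor = 4/ΣO = 1.82638.
Zr apfu = 0.54649 × 1.82638 = 0.998.

0.998 Zr apfu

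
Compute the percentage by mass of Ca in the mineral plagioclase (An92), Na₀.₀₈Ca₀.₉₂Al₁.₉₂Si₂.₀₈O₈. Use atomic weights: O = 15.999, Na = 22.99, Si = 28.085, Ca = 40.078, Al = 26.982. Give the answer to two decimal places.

13.31 weight percent

Formula mass = 0.08×22.99 + 0.92×40.078 + 1.92×26.982 + 2.08×28.085 + 8×15.999 = 276.925 g/mol, of which 36.872 g is Ca.
So Ca makes up 36.872/276.925 = 0.1331 of the mass, i.e. 13.31%.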